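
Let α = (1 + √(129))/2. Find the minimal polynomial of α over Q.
m_α(x) = x^2 - x - 32

From 2α - 1 = √(129), squaring gives (2α - 1)^2 = 129, i.e. 4α^2 - 4α + 1 = 129, so α^2 - α + (1 - 129)/4 = 0. Since 129 ≡ 1 (mod 4), (1 - 129)/4 = -32 ∈ Z. The polynomial x^2 - x - 32 has discriminant 1 - 4·(-32) = 129, which is not a perfect square in Q (d = 129 is squarefree and ≠ 1), so x^2 - x - 32 is irreducible over Q. It is the minimal polynomial of α.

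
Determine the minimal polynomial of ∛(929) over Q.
m_α(x) = x^3 - 929

α satisfies α^3 = 929, so x^3 - 929 annihilates α. By the rational root test, a rational root p/q (in lowest terms) of x^3 - 929 would satisfy p^3 = 929 q^3, forcing q = 1 and p^3 = 929; but 929 is not a perfect cube, contradiction. A monic cubic over Q with no rational root is irreducible (any nontrivial factorization would include a linear factor). Hence x^3 - 929 is the minimal polynomial of α, and in particular [Q(α):Q] = 3.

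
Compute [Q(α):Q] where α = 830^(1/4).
[Q(α):Q] = 4

α is a root of x^4 - 830. By Eisenstein's criterion at the prime p = 2 (which divides the constant term 830 but p^2 = 4 does not, since 830 is squarefree), x^4 - 830 is irreducible over Q. Hence [Q(α):Q] = 4.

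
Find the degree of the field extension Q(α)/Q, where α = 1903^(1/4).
[Q(α):Q] = 4

α is a root of x^4 - 1903. By Eisenstein's criterion at the prime p = 11 (which divides the constant term 1903 but p^2 = 121 does not, since 1903 is squarefree), x^4 - 1903 is irreducible over Q. Hence [Q(α):Q] = 4.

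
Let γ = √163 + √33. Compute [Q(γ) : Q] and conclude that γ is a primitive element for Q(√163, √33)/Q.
[Q(γ) : Q] = 4 (equivalently, Q(γ) = Q(√163, √33))

Obviously Q(γ) ⊆ Q(√163, √33), and [Q(√163, √33):Q] = 4 (since 163, 33 are distinct squarefree integers > 1 with 5379 not a perfect square). To show equality we compute the minimal polynomial of γ. From γ = √163 + √33: γ^2 = 163 + 2√(5379) + 33 = 196 + 2√(5379), so γ^2 - 196 = 2√(5379); squaring, (γ^2 - 196)^2 = 4·5379, i.e. γ^4 - 392γ^2 + 38416 - 21516 = 0, i.e. γ^4 - 392γ^2 + 16900 = 0. So γ is a root of x^4 - 392x^2 + 16900. This polynomial is irreducible over Q: it has no rational root (each ±√163 ± √33 is irrational), and any factorization into two quadratics over Q would force √(5379) ∈ Q (pairing opposite roots) or √163, √33 ∈ Q (other pairings), all impossible. Hence [Q(γ):Q] = 4 = [Q(√163, √33):Q], so Q(γ) = Q(√163, √33).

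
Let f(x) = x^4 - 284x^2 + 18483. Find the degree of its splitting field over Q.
[K : Q] = 4

Solving the quadratic in x^2: x^2 = (284 ± √(284^2 - 4·18483))/2 = (284 ± √6724)/2 = (284 ± 82)/2, giving x^2 = 101 or x^2 = 183. So f(x) = (x^2 - 101)(x^2 - 183) and the roots of f are ±√101, ±√183. Hence the splitting field is K = Q(√101, √183). Since 101 and 183 are distinct squarefree integers > 1, their product 18483 is not a perfect square, so √183 ∉ Q(√101). By the tower law [K:Q] = [Q(√101,√183):Q(√101)] · [Q(√101):Q] = 2 · 2 = 4.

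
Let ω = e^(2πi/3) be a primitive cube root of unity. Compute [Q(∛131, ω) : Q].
[Q(∛131, ω) : Q] = 6

[Q(∛131):Q] = 3 (min poly x^3 - 131, irreducible since 131 is not a perfect cube). [Q(ω):Q] = 2 (min poly x^2 + x + 1). Since Q(∛131) ⊂ R and ω ∉ R, we have ω ∉ Q(∛131), so x^2 + x + 1 remains irreducible over Q(∛131) and [Q(∛131, ω) : Q(∛131)] = 2. By the tower law, [Q(∛131, ω) : Q] = 3 · 2 = 6. (In fact Q(∛131, ω) is the splitting field of x^3 - 131 over Q.)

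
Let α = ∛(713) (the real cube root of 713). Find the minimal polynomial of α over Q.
m_α(x) = x^3 - 713

α satisfies α^3 = 713, so x^3 - 713 annihilates α. By the rational root test, a rational root p/q (in lowest terms) of x^3 - 713 would satisfy p^3 = 713 q^3, forcing q = 1 and p^3 = 713; but 713 is not a perfect cube, contradiction. A monic cubic over Q with no rational root is irreducible (any nontrivial factorization would include a linear factor). Hence x^3 - 713 is the minimal polynomial of α, and in particular [Q(α):Q] = 3.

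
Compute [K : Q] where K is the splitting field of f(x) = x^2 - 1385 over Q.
[K : Q] = 2

f(x) = x^2 - 1385 factors as (x - √1385)(x + √1385). The splitting field is K = Q(√1385). Since 1385 is squarefree and > 1, it is not a perfect square, so x^2 - 1385 is irreducible over Q and [Q(√1385) : Q] = 2. Hence [K : Q] = 2.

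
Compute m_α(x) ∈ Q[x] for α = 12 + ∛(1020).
m_α(x) = x^3 - 36x^2 + 432x - 2748

Set β = α - 12 = ∛(1020), so β^3 = 1020. Then (α - 12)^3 - 1020 = 0, i.e. α is a root of g(x) = (x - 12)^3 - 1020 = x^3 - 36x^2 + 432x - 2748. Since g(x) = h(x - 12) where h(x) = x^3 - 1020, and h is irreducible over Q (because 1020 is not a perfect cube, so h has no rational root, and a monic cubic with no rational root is irreducible), g is also irreducible (irreducibility is preserved under the substitution x → x - 12). Hence m_α(x) = x^3 - 36x^2 + 432x - 2748.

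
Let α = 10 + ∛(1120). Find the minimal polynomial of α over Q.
m_α(x) = x^3 - 30x^2 + 300x - 2120

Set β = α - 10 = ∛(1120), so β^3 = 1120. Then (α - 10)^3 - 1120 = 0, i.e. α is a root of g(x) = (x - 10)^3 - 1120 = x^3 - 30x^2 + 300x - 2120. Since g(x) = h(x - 10) where h(x) = x^3 - 1120, and h is irreducible over Q (because 1120 is not a perfect cube, so h has no rational root, and a monic cubic with no rational root is irreducible), g is also irreducible (irreducibility is preserved under the substitution x → x - 10). Hence m_α(x) = x^3 - 30x^2 + 300x - 2120.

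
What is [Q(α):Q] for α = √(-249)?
[Q(α):Q] = 2

[Q(α):Q] equals the degree of the minimal polynomial of α. Here α^2 = -249 and x^2 + 249 is irreducible (d = -249 is squarefree, ≠ 1, hence not a square), so deg(m_α) = 2. Thus [Q(α):Q] = 2.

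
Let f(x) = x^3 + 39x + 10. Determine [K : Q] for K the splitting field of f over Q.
[K : Q] = 6

By the rational root test, any rational root of the monic integer polynomial f(x) = x^3 + 39x + 10 must be an integer dividing the constant term 10, i.e. one of ±{1, 2, 5, 10}. Evaluating: f(1) = 50, f(-1) = -30, f(2) = 96, f(-2) = -76, f(5) = 330, f(-5) = -310, f(10) = 1400, f(-10) = -1380; none is 0, so f has no rational root and is therefore irreducible over Q (a cubic with no linear factor over a field is irreducible). For an irreducible cubic, the Galois group is A_3 or S_3 according as the discriminant disc(f) = -4a^3 - 27b^2 = -4·(39)^3 - 27·(10)^2 = -239976 is or is not a square in Q. Here disc(f) = -239976 is not a perfect square in Q, so the Galois group of f over Q is not contained in A_3 and must be all of S_3. The splitting field has degree |S_3| = 6 over Q, so [K : Q] = 6.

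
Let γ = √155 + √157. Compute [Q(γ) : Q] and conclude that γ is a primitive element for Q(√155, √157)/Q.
[Q(γ) : Q] = 4 (equivalently, Q(γ) = Q(√155, √157))

Obviously Q(γ) ⊆ Q(√155, √157), and [Q(√155, √157):Q] = 4 (since 155, 157 are distinct squarefree integers > 1 with 24335 not a perfect square). To show equality we compute the minimal polynomial of γ. From γ = √155 + √157: γ^2 = 155 + 2√(24335) + 157 = 312 + 2√(24335), so γ^2 - 312 = 2√(24335); squaring, (γ^2 - 312)^2 = 4·24335, i.e. γ^4 - 624γ^2 + 97344 - 97340 = 0, i.e. γ^4 - 624γ^2 + 4 = 0. So γ is a root of x^4 - 624x^2 + 4. This polynomial is irreducible over Q: it has no rational root (each ±√155 ± √157 is irrational), and any factorization into two quadratics over Q would force √(24335) ∈ Q (pairing opposite roots) or √155, √157 ∈ Q (other pairings), all impossible. Hence [Q(γ):Q] = 4 = [Q(√155, √157):Q], so Q(γ) = Q(√155, √157).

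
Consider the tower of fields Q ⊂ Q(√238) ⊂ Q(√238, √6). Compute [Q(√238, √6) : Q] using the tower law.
[Q(√238, √6) : Q] = 4

[Q(√238):Q] = 2 (min poly x^2 - 238, irreducible since 238 is squarefree > 1). For the top step, suppose √6 ∈ Q(√238), say √6 = c + d√238 with c, d ∈ Q. Squaring: 6 = c^2 + 238d^2 + 2cd√238. Since √238 ∉ Q this forces 2cd = 0. If d = 0 then √6 = c ∈ Q, contradicting 6 squarefree > 1. If c = 0 then 6 = 238d^2, so 238·6 = (238d)^2 is a perfect square in Q — but 238·6 = 1428 is not a perfect square (since 238 and 6 are distinct squarefree integers). Contradiction. Hence √6 ∉ Q(√238), so x^2 - 6 stays irreducible over Q(√238) and [Q(√238, √6) : Q(√238)] = 2. By the tower law, [Q(√238, √6) : Q] = 2 · 2 = 4.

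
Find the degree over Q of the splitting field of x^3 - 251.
[K : Q] = 6

The roots of x^3 - 251 are ∛251, ω∛251, ω^2∛251 where ω = e^(2πi/3) is a primitive cube root of unity, so K = Q(∛251, ω). Now [Q(∛251):Q] = 3 (since 251 is not a perfect cube, x^3 - 251 is irreducible) and [Q(ω):Q] = 2. Both 2 and 3 divide [K:Q], and [K:Q] ≤ 3·2 = 6, so [K:Q] = 6. (Equivalently: Q(∛251) ⊂ R but ω ∉ R, so [K : Q(∛251)] = 2.)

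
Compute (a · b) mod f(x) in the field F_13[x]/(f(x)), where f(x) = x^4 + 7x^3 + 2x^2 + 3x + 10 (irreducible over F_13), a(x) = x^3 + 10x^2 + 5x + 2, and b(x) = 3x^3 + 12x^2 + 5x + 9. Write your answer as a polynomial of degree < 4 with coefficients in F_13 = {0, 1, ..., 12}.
a · b ≡ 9x^3 + 7x^2 + x + 5 (mod f(x))

Multiply in F_13[x]: a(x)·b(x) = (x^3 + 10x^2 + 5x + 2)·(3x^3 + 12x^2 + 5x + 9) = 3x^6 + 3x^5 + 10x^4 + 8x^3 + 9x^2 + 3x + 5. This has degree ≥ 4, so divide by f(x) over F_13: 3x^6 + 3x^5 + 10x^4 + 8x^3 + 9x^2 + 3x + 5 = (3x^2 + 8x)·(x^4 + 7x^3 + 2x^2 + 3x + 10) + (9x^3 + 7x^2 + x + 5). Hence a·b ≡ 9x^3 + 7x^2 + x + 5 (mod f). (F_13[x]/(f) is a field with 13^4 = 28561 elements since f is irreducible of degree 4.)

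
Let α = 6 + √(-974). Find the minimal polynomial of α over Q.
m_α(x) = x^2 - 12x + 1010

From α - 6 = √(-974), squaring gives (α - 6)^2 = -974, i.e. α^2 - 12α + 36 = -974, so α^2 - 12α + 1010 = 0. The discriminant of x^2 - 12x + 1010 is (-12)^2 - 4·(1010) = 144 - 4040 = -3896, and 4·(-974) is not a perfect square in Q since -974 is squarefree and ≠ 1. Hence x^2 - 12x + 1010 is irreducible over Q and is the minimal polynomial of α.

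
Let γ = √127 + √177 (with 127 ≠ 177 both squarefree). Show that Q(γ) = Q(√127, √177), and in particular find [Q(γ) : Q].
[Q(γ) : Q] = 4 (equivalently, Q(γ) = Q(√127, √177))

Obviously Q(γ) ⊆ Q(√127, √177), and [Q(√127, √177):Q] = 4 (since 127, 177 are distinct squarefree integers > 1 with 22479 not a perfect square). To show equality we compute the minimal polynomial of γ. From γ = √127 + √177: γ^2 = 127 + 2√(22479) + 177 = 304 + 2√(22479), so γ^2 - 304 = 2√(22479); squaring, (γ^2 - 304)^2 = 4·22479, i.e. γ^4 - 608γ^2 + 92416 - 89916 = 0, i.e. γ^4 - 608γ^2 + 2500 = 0. So γ is a root of x^4 - 608x^2 + 2500. This polynomial is irreducible over Q: it has no rational root (each ±√127 ± √177 is irrational), and any factorization into two quadratics over Q would force √(22479) ∈ Q (pairing opposite roots) or √127, √177 ∈ Q (other pairings), all impossible. Hence [Q(γ):Q] = 4 = [Q(√127, √177):Q], so Q(γ) = Q(√127, √177).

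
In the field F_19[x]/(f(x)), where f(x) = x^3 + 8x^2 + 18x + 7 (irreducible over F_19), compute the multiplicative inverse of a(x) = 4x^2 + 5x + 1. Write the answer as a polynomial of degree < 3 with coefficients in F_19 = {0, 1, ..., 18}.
a(x)^(-1) ≡ 15x^2 + 13x (mod f(x))

Since f is irreducible over F_19, F_19[x]/(f) is a field and a(x) ≠ 0 has an inverse. Apply the extended Euclidean algorithm to f(x) and a(x) in F_19[x]: f(x) = (5x + 10)·a(x) + (x + 16);  a(x) = (4x + 17)·(x + 16) + (14). The last nonzero remainder is the constant 14 = gcd(f, a) in F_19. Back-substituting through the division chain expresses 14 = s(x)·a(x) + t(x)·f(x) with s(x) ≡ x^2 + 11x (mod f), so (x^2 + 11x)·a(x) ≡ 14 (mod f). Multiplying by 14^(-1) ≡ 15 in F_19 gives a(x)^(-1) ≡ 15·(x^2 + 11x) ≡ 15x^2 + 13x (mod f). Check: (4x^2 + 5x + 1)·(15x^2 + 13x) = 3x^4 + 13x^3 + 4x^2 + 13x ≡ 1 (mod x^3 + 8x^2 + 18x + 7).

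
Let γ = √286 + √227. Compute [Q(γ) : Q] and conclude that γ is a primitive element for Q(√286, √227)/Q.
[Q(γ) : Q] = 4 (equivalently, Q(γ) = Q(√286, √227))

Obviously Q(γ) ⊆ Q(√286, √227), and [Q(√286, √227):Q] = 4 (since 286, 227 are distinct squarefree integers > 1 with 64922 not a perfect square). To show equality we compute the minimal polynomial of γ. From γ = √286 + √227: γ^2 = 286 + 2√(64922) + 227 = 513 + 2√(64922), so γ^2 - 513 = 2√(64922); squaring, (γ^2 - 513)^2 = 4·64922, i.e. γ^4 - 1026γ^2 + 263169 - 259688 = 0, i.e. γ^4 - 1026γ^2 + 3481 = 0. So γ is a root of x^4 - 1026x^2 + 3481. This polynomial is irreducible over Q: it has no rational root (each ±√286 ± √227 is irrational), and any factorization into two quadratics over Q would force √(64922) ∈ Q (pairing opposite roots) or √286, √227 ∈ Q (other pairings), all impossible. Hence [Q(γ):Q] = 4 = [Q(√286, √227):Q], so Q(γ) = Q(√286, √227).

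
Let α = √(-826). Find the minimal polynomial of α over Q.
m_α(x) = x^2 + 826

α satisfies α^2 + 826 = 0, so x^2 + 826 annihilates α. Since d = -826 is squarefree and ≠ 1, it is not a perfect square in Q, so x^2 + 826 has no rational root and is therefore irreducible over Q (a degree-2 polynomial over a field is irreducible iff it has no root). Hence m_α(x) = x^2 + 826.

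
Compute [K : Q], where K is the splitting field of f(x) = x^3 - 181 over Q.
[K : Q] = 6

The roots of x^3 - 181 are ∛181, ω∛181, ω^2∛181 where ω = e^(2πi/3) is a primitive cube root of unity, so K = Q(∛181, ω). Now [Q(∛181):Q] = 3 (since 181 is not a perfect cube, x^3 - 181 is irreducible) and [Q(ω):Q] = 2. Both 2 and 3 divide [K:Q], and [K:Q] ≤ 3·2 = 6, so [K:Q] = 6. (Equivalently: Q(∛181) ⊂ R but ω ∉ R, so [K : Q(∛181)] = 2.)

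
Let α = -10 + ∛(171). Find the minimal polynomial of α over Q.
m_α(x) = x^3 + 30x^2 + 300x + 829

Set β = α + 10 = ∛(171), so β^3 = 171. Then (α + 10)^3 - 171 = 0, i.e. α is a root of g(x) = (x + 10)^3 - 171 = x^3 + 30x^2 + 300x + 829. Since g(x) = h(x + 10) where h(x) = x^3 - 171, and h is irreducible over Q (because 171 is not a perfect cube, so h has no rational root, and a monic cubic with no rational root is irreducible), g is also irreducible (irreducibility is preserved under the substitution x → x + 10). Hence m_α(x) = x^3 + 30x^2 + 300x + 829.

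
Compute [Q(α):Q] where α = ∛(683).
[Q(α):Q] = 3

The minimal polynomial of α is x^3 - 683, irreducible over Q since 683 is not a perfect cube (so x^3 - 683 has no rational root). Hence [Q(α):Q] = deg(m_α) = 3.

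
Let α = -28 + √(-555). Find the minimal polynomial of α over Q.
m_α(x) = x^2 + 56x + 1339

From α + 28 = √(-555), squaring gives (α + 28)^2 = -555, i.e. α^2 + 56α + 784 = -555, so α^2 + 56α + 1339 = 0. The discriminant of x^2 + 56x + 1339 is (56)^2 - 4·(1339) = 3136 - 5356 = -2220, and 4·(-555) is not a perfect square in Q since -555 is squarefree and ≠ 1. Hence x^2 + 56x + 1339 is irreducible over Q and is the minimal polynomial of α.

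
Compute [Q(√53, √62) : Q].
[Q(√53, √62) : Q] = 4

[Q(√53):Q] = 2 (min poly x^2 - 53, irreducible since 53 is squarefree > 1). For the top step, suppose √62 ∈ Q(√53), say √62 = c + d√53 with c, d ∈ Q. Squaring: 62 = c^2 + 53d^2 + 2cd√53. Since √53 ∉ Q this forces 2cd = 0. If d = 0 then √62 = c ∈ Q, contradicting 62 squarefree > 1. If c = 0 then 62 = 53d^2, so 53·62 = (53d)^2 is a perfect square in Q — but 53·62 = 3286 is not a perfect square (since 53 and 62 are distinct squarefree integers). Contradiction. Hence √62 ∉ Q(√53), so x^2 - 62 stays irreducible over Q(√53) and [Q(√53, √62) : Q(√53)] = 2. By the tower law, [Q(√53, √62) : Q] = 2 · 2 = 4.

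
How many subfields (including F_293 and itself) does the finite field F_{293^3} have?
F_{293^3} has 2 subfields

The subfields of F_{p^n} are exactly the fields F_{p^d} for d | n (each is the fixed field of the unique index-d subgroup of Gal(F_{p^n}/F_p) ≅ Z/nZ). The divisors of n = 3 are {1, 3}, giving 2 subfields: F_{293^1}, F_{293^3}.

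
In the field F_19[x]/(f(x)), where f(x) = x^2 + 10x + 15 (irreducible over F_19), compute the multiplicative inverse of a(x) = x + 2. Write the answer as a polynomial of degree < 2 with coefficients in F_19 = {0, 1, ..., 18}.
a(x)^(-1) ≡ x + 8 (mod f(x))

Since f is irreducible over F_19, F_19[x]/(f) is a field and a(x) ≠ 0 has an inverse. Apply the extended Euclidean algorithm to f(x) and a(x) in F_19[x]: f(x) = (x + 8)·a(x) + (18). The last nonzero remainder is the constant 18 = gcd(f, a) in F_19. Back-substituting through the division chain expresses 18 = s(x)·a(x) + t(x)·f(x) with s(x) ≡ 18x + 11 (mod f), so (18x + 11)·a(x) ≡ 18 (mod f). Multiplying by 18^(-1) ≡ 18 in F_19 gives a(x)^(-1) ≡ 18·(18x + 11) ≡ x + 8 (mod f). Check: (x + 2)·(x + 8) = x^2 + 10x + 16 ≡ 1 (mod x^2 + 10x + 15).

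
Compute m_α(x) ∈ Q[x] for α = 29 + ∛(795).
m_α(x) = x^3 - 87x^2 + 2523x - 25184

Set β = α - 29 = ∛(795), so β^3 = 795. Then (α - 29)^3 - 795 = 0, i.e. α is a root of g(x) = (x - 29)^3 - 795 = x^3 - 87x^2 + 2523x - 25184. Since g(x) = h(x - 29) where h(x) = x^3 - 795, and h is irreducible over Q (because 795 is not a perfect cube, so h has no rational root, and a monic cubic with no rational root is irreducible), g is also irreducible (irreducibility is preserved under the substitution x → x - 29). Hence m_α(x) = x^3 - 87x^2 + 2523x - 25184.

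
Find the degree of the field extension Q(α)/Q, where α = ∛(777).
[Q(α):Q] = 3

The minimal polynomial of α is x^3 - 777, irreducible over Q since 777 is not a perfect cube (so x^3 - 777 has no rational root). Hence [Q(α):Q] = deg(m_α) = 3.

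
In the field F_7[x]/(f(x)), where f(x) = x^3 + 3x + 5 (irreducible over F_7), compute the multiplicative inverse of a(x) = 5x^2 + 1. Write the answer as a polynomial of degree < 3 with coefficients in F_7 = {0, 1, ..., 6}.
a(x)^(-1) ≡ 5x (mod f(x))

Since f is irreducible over F_7, F_7[x]/(f) is a field and a(x) ≠ 0 has an inverse. Apply the extended Euclidean algorithm to f(x) and a(x) in F_7[x]: f(x) = (3x)·a(x) + (5). The last nonzero remainder is the constant 5 = gcd(f, a) in F_7. Back-substituting through the division chain expresses 5 = s(x)·a(x) + t(x)·f(x) with s(x) ≡ 4x (mod f), so (4x)·a(x) ≡ 5 (mod f). Multiplying by 5^(-1) ≡ 3 in F_7 gives a(x)^(-1) ≡ 3·(4x) ≡ 5x (mod f). Check: (5x^2 + 1)·(5x) = 4x^3 + 5x ≡ 1 (mod x^3 + 3x + 5).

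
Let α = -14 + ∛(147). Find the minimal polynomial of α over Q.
m_α(x) = x^3 + 42x^2 + 588x + 2597

Set β = α + 14 = ∛(147), so β^3 = 147. Then (α + 14)^3 - 147 = 0, i.e. α is a root of g(x) = (x + 14)^3 - 147 = x^3 + 42x^2 + 588x + 2597. Since g(x) = h(x + 14) where h(x) = x^3 - 147, and h is irreducible over Q (because 147 is not a perfect cube, so h has no rational root, and a monic cubic with no rational root is irreducible), g is also irreducible (irreducibility is preserved under the substitution x → x + 14). Hence m_α(x) = x^3 + 42x^2 + 588x + 2597.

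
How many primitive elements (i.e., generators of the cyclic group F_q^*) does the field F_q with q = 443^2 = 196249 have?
There are φ(196248) = 55296 primitive elements

F_q^* is cyclic of order q - 1 = 196248. A cyclic group of order m has exactly φ(m) generators. Here m = 196248 = 2^3 · 3 · 13 · 17 · 37, so the number of primitive elements is φ(196248) = 55296.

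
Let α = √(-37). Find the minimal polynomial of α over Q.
m_α(x) = x^2 + 37

α satisfies α^2 + 37 = 0, so x^2 + 37 annihilates α. Since d = -37 is squarefree and ≠ 1, it is not a perfect square in Q, so x^2 + 37 has no rational root and is therefore irreducible over Q (a degree-2 polynomial over a field is irreducible iff it has no root). Hence m_α(x) = x^2 + 37.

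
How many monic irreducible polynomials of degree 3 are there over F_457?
There are 31814512 monic irreducible polynomials of degree 3 over F_457

Each element of F_{457^3} that lies in no proper subfield is a root of exactly one monic irreducible of degree 3 over F_457, and each such polynomial has 3 distinct roots in F_{457^3}. By Möbius inversion the count is N_457(3) = (1/3) Σ_{d|3} μ(3/d) · 457^d = (1/3)(μ(3)·457^1 + μ(1)·457^3) = 95443536/3 = 31814512.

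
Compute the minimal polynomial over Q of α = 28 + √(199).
m_α(x) = x^2 - 56x + 585

From α - 28 = √(199), squaring gives (α - 28)^2 = 199, i.e. α^2 - 56α + 784 = 199, so α^2 - 56α + 585 = 0. The discriminant of x^2 - 56x + 585 is (-56)^2 - 4·(585) = 3136 - 2340 = 796, and 4·(199) is not a perfect square in Q since 199 is squarefree and ≠ 1. Hence x^2 - 56x + 585 is irreducible over Q and is the minimal polynomial of α.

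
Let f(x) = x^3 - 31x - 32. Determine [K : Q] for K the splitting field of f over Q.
[K : Q] = 6

By the rational root test, any rational root of the monic integer polynomial f(x) = x^3 - 31x - 32 must be an integer dividing the constant term -32, i.e. one of ±{1, 2, 4, 8, 16, 32}. Evaluating: f(1) = -62, f(-1) = -2, f(2) = -86, f(-2) = 22, f(4) = -92, f(-4) = 28, f(8) = 232, f(-8) = -296, f(16) = 3568, f(-16) = -3632, f(32) = 31744, f(-32) = -31808; none is 0, so f has no rational root and is therefore irreducible over Q (a cubic with no linear factor over a field is irreducible). For an irreducible cubic, the Galois group is A_3 or S_3 according as the discriminant disc(f) = -4a^3 - 27b^2 = -4·(-31)^3 - 27·(-32)^2 = 91516 is or is not a square in Q. Here disc(f) = 91516 is not a perfect square in Q, so the Galois group of f over Q is not contained in A_3 and must be all of S_3. The splitting field has degree |S_3| = 6 over Q, so [K : Q] = 6.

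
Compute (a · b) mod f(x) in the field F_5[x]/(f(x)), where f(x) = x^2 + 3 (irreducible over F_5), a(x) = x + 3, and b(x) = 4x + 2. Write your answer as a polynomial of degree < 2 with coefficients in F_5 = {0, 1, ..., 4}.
a · b ≡ 4x + 4 (mod f(x))

Multiply in F_5[x]: a(x)·b(x) = (x + 3)·(4x + 2) = 4x^2 + 4x + 1. This has degree ≥ 2, so divide by f(x) over F_5: 4x^2 + 4x + 1 = (4)·(x^2 + 3) + (4x + 4). Hence a·b ≡ 4x + 4 (mod f). (F_5[x]/(f) is a field with 5^2 = 25 elements since f is irreducible of degree 2.)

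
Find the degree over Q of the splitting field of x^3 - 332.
[K : Q] = 6

The roots of x^3 - 332 are ∛332, ω∛332, ω^2∛332 where ω = e^(2πi/3) is a primitive cube root of unity, so K = Q(∛332, ω). Now [Q(∛332):Q] = 3 (since 332 is not a perfect cube, x^3 - 332 is irreducible) and [Q(ω):Q] = 2. Both 2 and 3 divide [K:Q], and [K:Q] ≤ 3·2 = 6, so [K:Q] = 6. (Equivalently: Q(∛332) ⊂ R but ω ∉ R, so [K : Q(∛332)] = 2.)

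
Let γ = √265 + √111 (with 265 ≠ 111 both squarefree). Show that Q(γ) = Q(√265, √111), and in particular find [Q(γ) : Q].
[Q(γ) : Q] = 4 (equivalently, Q(γ) = Q(√265, √111))

Obviously Q(γ) ⊆ Q(√265, √111), and [Q(√265, √111):Q] = 4 (since 265, 111 are distinct squarefree integers > 1 with 29415 not a perfect square). To show equality we compute the minimal polynomial of γ. From γ = √265 + √111: γ^2 = 265 + 2√(29415) + 111 = 376 + 2√(29415), so γ^2 - 376 = 2√(29415); squaring, (γ^2 - 376)^2 = 4·29415, i.e. γ^4 - 752γ^2 + 141376 - 117660 = 0, i.e. γ^4 - 752γ^2 + 23716 = 0. So γ is a root of x^4 - 752x^2 + 23716. This polynomial is irreducible over Q: it has no rational root (each ±√265 ± √111 is irrational), and any factorization into two quadratics over Q would force √(29415) ∈ Q (pairing opposite roots) or √265, √111 ∈ Q (other pairings), all impossible. Hence [Q(γ):Q] = 4 = [Q(√265, √111):Q], so Q(γ) = Q(√265, √111).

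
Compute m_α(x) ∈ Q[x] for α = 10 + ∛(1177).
m_α(x) = x^3 - 30x^2 + 300x - 2177

Set β = α - 10 = ∛(1177), so β^3 = 1177. Then (α - 10)^3 - 1177 = 0, i.e. α is a root of g(x) = (x - 10)^3 - 1177 = x^3 - 30x^2 + 300x - 2177. Since g(x) = h(x - 10) where h(x) = x^3 - 1177, and h is irreducible over Q (because 1177 is not a perfect cube, so h has no rational root, and a monic cubic with no rational root is irreducible), g is also irreducible (irreducibility is preserved under the substitution x → x - 10). Hence m_α(x) = x^3 - 30x^2 + 300x - 2177.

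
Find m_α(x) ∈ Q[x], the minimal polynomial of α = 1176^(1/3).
m_α(x) = x^3 - 1176

α satisfies α^3 = 1176, so x^3 - 1176 annihilates α. By the rational root test, a rational root p/q (in lowest terms) of x^3 - 1176 would satisfy p^3 = 1176 q^3, forcing q = 1 and p^3 = 1176; but 1176 is not a perfect cube, contradiction. A monic cubic over Q with no rational root is irreducible (any nontrivial factorization would include a linear factor). Hence x^3 - 1176 is the minimal polynomial of α, and in particular [Q(α):Q] = 3.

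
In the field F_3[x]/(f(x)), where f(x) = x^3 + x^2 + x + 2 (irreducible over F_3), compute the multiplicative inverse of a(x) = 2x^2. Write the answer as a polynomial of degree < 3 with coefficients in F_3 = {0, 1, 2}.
a(x)^(-1) ≡ 2x^2 + x + 1 (mod f(x))

Since f is irreducible over F_3, F_3[x]/(f) is a field and a(x) ≠ 0 has an inverse. Apply the extended Euclidean algorithm to f(x) and a(x) in F_3[x]: f(x) = (2x + 2)·a(x) + (x + 2);  a(x) = (2x + 2)·(x + 2) + (2). The last nonzero remainder is the constant 2 = gcd(f, a) in F_3. Back-substituting through the division chain expresses 2 = s(x)·a(x) + t(x)·f(x) with s(x) ≡ x^2 + 2x + 2 (mod f), so (x^2 + 2x + 2)·a(x) ≡ 2 (mod f). Multiplying by 2^(-1) ≡ 2 in F_3 gives a(x)^(-1) ≡ 2·(x^2 + 2x + 2) ≡ 2x^2 + x + 1 (mod f). Check: (2x^2)·(2x^2 + x + 1) = x^4 + 2x^3 + 2x^2 ≡ 1 (mod x^3 + x^2 + x + 2).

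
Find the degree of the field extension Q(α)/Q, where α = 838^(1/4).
[Q(α):Q] = 4

α is a root of x^4 - 838. By Eisenstein's criterion at the prime p = 2 (which divides the constant term 838 but p^2 = 4 does not, since 838 is squarefree), x^4 - 838 is irreducible over Q. Hence [Q(α):Q] = 4.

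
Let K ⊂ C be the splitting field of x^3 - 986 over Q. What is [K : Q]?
[K : Q] = 6

The roots of x^3 - 986 are ∛986, ω∛986, ω^2∛986 where ω = e^(2πi/3) is a primitive cube root of unity, so K = Q(∛986, ω). Now [Q(∛986):Q] = 3 (since 986 is not a perfect cube, x^3 - 986 is irreducible) and [Q(ω):Q] = 2. Both 2 and 3 divide [K:Q], and [K:Q] ≤ 3·2 = 6, so [K:Q] = 6. (Equivalently: Q(∛986) ⊂ R but ω ∉ R, so [K : Q(∛986)] = 2.)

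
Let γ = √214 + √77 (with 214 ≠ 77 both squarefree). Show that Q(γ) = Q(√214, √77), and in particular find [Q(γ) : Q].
[Q(γ) : Q] = 4 (equivalently, Q(γ) = Q(√214, √77))

Obviously Q(γ) ⊆ Q(√214, √77), and [Q(√214, √77):Q] = 4 (since 214, 77 are distinct squarefree integers > 1 with 16478 not a perfect square). To show equality we compute the minimal polynomial of γ. From γ = √214 + √77: γ^2 = 214 + 2√(16478) + 77 = 291 + 2√(16478), so γ^2 - 291 = 2√(16478); squaring, (γ^2 - 291)^2 = 4·16478, i.e. γ^4 - 582γ^2 + 84681 - 65912 = 0, i.e. γ^4 - 582γ^2 + 18769 = 0. So γ is a root of x^4 - 582x^2 + 18769. This polynomial is irreducible over Q: it has no rational root (each ±√214 ± √77 is irrational), and any factorization into two quadratics over Q would force √(16478) ∈ Q (pairing opposite roots) or √214, √77 ∈ Q (other pairings), all impossible. Hence [Q(γ):Q] = 4 = [Q(√214, √77):Q], so Q(γ) = Q(√214, √77).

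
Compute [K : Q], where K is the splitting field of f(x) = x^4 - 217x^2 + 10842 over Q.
[K : Q] = 4

Solving the quadratic in x^2: x^2 = (217 ± √(217^2 - 4·10842))/2 = (217 ± √3721)/2 = (217 ± 61)/2, giving x^2 = 139 or x^2 = 78. So f(x) = (x^2 - 139)(x^2 - 78) and the roots of f are ±√139, ±√78. Hence the splitting field is K = Q(√139, √78). Since 139 and 78 are distinct squarefree integers > 1, their product 10842 is not a perfect square, so √78 ∉ Q(√139). By the tower law [K:Q] = [Q(√139,√78):Q(√139)] · [Q(√139):Q] = 2 · 2 = 4.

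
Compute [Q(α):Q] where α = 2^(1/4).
[Q(α):Q] = 4

α is a root of x^4 - 2. By Eisenstein's criterion at the prime p = 2 (which divides the constant term 2 but p^2 = 4 does not, since 2 is squarefree), x^4 - 2 is irreducible over Q. Hence [Q(α):Q] = 4.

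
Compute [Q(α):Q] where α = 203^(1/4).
[Q(α):Q] = 4

α is a root of x^4 - 203. By Eisenstein's criterion at the prime p = 7 (which divides the constant term 203 but p^2 = 49 does not, since 203 is squarefree), x^4 - 203 is irreducible over Q. Hence [Q(α):Q] = 4.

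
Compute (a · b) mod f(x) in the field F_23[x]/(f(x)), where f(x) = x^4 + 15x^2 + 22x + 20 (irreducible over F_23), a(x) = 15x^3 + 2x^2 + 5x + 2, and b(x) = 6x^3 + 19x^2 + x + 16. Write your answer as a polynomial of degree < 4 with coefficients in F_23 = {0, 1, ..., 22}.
a · b ≡ 9x^3 + 5x^2 + 5x + 3 (mod f(x))

Multiply in F_23[x]: a(x)·b(x) = (15x^3 + 2x^2 + 5x + 2)·(6x^3 + 19x^2 + x + 16) = 21x^6 + 21x^5 + 14x^4 + 4x^3 + 6x^2 + 13x + 9. This has degree ≥ 4, so divide by f(x) over F_23: 21x^6 + 21x^5 + 14x^4 + 4x^3 + 6x^2 + 13x + 9 = (21x^2 + 21x + 21)·(x^4 + 15x^2 + 22x + 20) + (9x^3 + 5x^2 + 5x + 3). Hence a·b ≡ 9x^3 + 5x^2 + 5x + 3 (mod f). (F_23[x]/(f) is a field with 23^4 = 279841 elements since f is irreducible of degree 4.)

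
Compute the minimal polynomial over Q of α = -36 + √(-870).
m_α(x) = x^2 + 72x + 2166

From α + 36 = √(-870), squaring gives (α + 36)^2 = -870, i.e. α^2 + 72α + 1296 = -870, so α^2 + 72α + 2166 = 0. The discriminant of x^2 + 72x + 2166 is (72)^2 - 4·(2166) = 5184 - 8664 = -3480, and 4·(-870) is not a perfect square in Q since -870 is squarefree and ≠ 1. Hence x^2 + 72x + 2166 is irreducible over Q and is the minimal polynomial of α.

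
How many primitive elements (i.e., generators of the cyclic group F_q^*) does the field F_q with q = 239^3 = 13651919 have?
There are φ(13651918) = 5215104 primitive elements

F_q^* is cyclic of order q - 1 = 13651918. A cyclic group of order m has exactly φ(m) generators. Here m = 13651918 = 2 · 7 · 17 · 19 · 3019, so the number of primitive elements is φ(13651918) = 5215104.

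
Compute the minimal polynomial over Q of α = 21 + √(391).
m_α(x) = x^2 - 42x + 50

From α - 21 = √(391), squaring gives (α - 21)^2 = 391, i.e. α^2 - 42α + 441 = 391, so α^2 - 42α + 50 = 0. The discriminant of x^2 - 42x + 50 is (-42)^2 - 4·(50) = 1764 - 200 = 1564, and 4·(391) is not a perfect square in Q since 391 is squarefree and ≠ 1. Hence x^2 - 42x + 50 is irreducible over Q and is the minimal polynomial of α.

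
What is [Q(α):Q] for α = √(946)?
[Q(α):Q] = 2

[Q(α):Q] equals the degree of the minimal polynomial of α. Here α^2 = 946 and x^2 - 946 is irreducible (d = 946 is squarefree, ≠ 1, hence not a square), so deg(m_α) = 2. Thus [Q(α):Q] = 2.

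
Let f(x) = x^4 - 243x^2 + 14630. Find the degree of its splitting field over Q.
[K : Q] = 4

Solving the quadratic in x^2: x^2 = (243 ± √(243^2 - 4·14630))/2 = (243 ± √529)/2 = (243 ± 23)/2, giving x^2 = 110 or x^2 = 133. So f(x) = (x^2 - 110)(x^2 - 133) and the roots of f are ±√110, ±√133. Hence the splitting field is K = Q(√110, √133). Since 110 and 133 are distinct squarefree integers > 1, their product 14630 is not a perfect square, so √133 ∉ Q(√110). By the tower law [K:Q] = [Q(√110,√133):Q(√110)] · [Q(√110):Q] = 2 · 2 = 4.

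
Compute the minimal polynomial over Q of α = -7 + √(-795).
m_α(x) = x^2 + 14x + 844

From α + 7 = √(-795), squaring gives (α + 7)^2 = -795, i.e. α^2 + 14α + 49 = -795, so α^2 + 14α + 844 = 0. The discriminant of x^2 + 14x + 844 is (14)^2 - 4·(844) = 196 - 3376 = -3180, and 4·(-795) is not a perfect square in Q since -795 is squarefree and ≠ 1. Hence x^2 + 14x + 844 is irreducible over Q and is the minimal polynomial of α.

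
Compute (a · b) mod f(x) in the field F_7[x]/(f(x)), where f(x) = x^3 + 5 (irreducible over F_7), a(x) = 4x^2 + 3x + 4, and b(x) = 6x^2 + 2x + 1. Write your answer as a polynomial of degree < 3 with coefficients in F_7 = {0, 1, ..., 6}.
a · b ≡ 6x^2 + 3x (mod f(x))

Multiply in F_7[x]: a(x)·b(x) = (4x^2 + 3x + 4)·(6x^2 + 2x + 1) = 3x^4 + 5x^3 + 6x^2 + 4x + 4. This has degree ≥ 3, so divide by f(x) over F_7: 3x^4 + 5x^3 + 6x^2 + 4x + 4 = (3x + 5)·(x^3 + 5) + (6x^2 + 3x). Hence a·b ≡ 6x^2 + 3x (mod f). (F_7[x]/(f) is a field with 7^3 = 343 elements since f is irreducible of degree 3.)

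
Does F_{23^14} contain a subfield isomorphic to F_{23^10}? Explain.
No: F_{23^10} is not a subfield of F_{23^14}

F_{p^m} embeds in F_{p^n} iff m | n. Here 10 ∤ 14 (since 14 = 1·10 + 4 with remainder 4 ≠ 0), so F_{23^10} is not a subfield of F_{23^14}. Equivalently: if it were, the tower law would give 10 = [F_{23^10}:F_23] dividing [F_{23^14}:F_23] = 14, contradiction.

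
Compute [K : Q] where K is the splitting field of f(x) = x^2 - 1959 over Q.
[K : Q] = 2

f(x) = x^2 - 1959 factors as (x - √1959)(x + √1959). The splitting field is K = Q(√1959). Since 1959 is squarefree and > 1, it is not a perfect square, so x^2 - 1959 is irreducible over Q and [Q(√1959) : Q] = 2. Hence [K : Q] = 2.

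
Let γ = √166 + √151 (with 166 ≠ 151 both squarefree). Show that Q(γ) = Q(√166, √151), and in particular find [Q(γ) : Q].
[Q(γ) : Q] = 4 (equivalently, Q(γ) = Q(√166, √151))

Obviously Q(γ) ⊆ Q(√166, √151), and [Q(√166, √151):Q] = 4 (since 166, 151 are distinct squarefree integers > 1 with 25066 not a perfect square). To show equality we compute the minimal polynomial of γ. From γ = √166 + √151: γ^2 = 166 + 2√(25066) + 151 = 317 + 2√(25066), so γ^2 - 317 = 2√(25066); squaring, (γ^2 - 317)^2 = 4·25066, i.e. γ^4 - 634γ^2 + 100489 - 100264 = 0, i.e. γ^4 - 634γ^2 + 225 = 0. So γ is a root of x^4 - 634x^2 + 225. This polynomial is irreducible over Q: it has no rational root (each ±√166 ± √151 is irrational), and any factorization into two quadratics over Q would force √(25066) ∈ Q (pairing opposite roots) or √166, √151 ∈ Q (other pairings), all impossible. Hence [Q(γ):Q] = 4 = [Q(√166, √151):Q], so Q(γ) = Q(√166, √151).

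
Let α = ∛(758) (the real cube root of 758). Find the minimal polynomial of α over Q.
m_α(x) = x^3 - 758

α satisfies α^3 = 758, so x^3 - 758 annihilates α. By the rational root test, a rational root p/q (in lowest terms) of x^3 - 758 would satisfy p^3 = 758 q^3, forcing q = 1 and p^3 = 758; but 758 is not a perfect cube, contradiction. A monic cubic over Q with no rational root is irreducible (any nontrivial factorization would include a linear factor). Hence x^3 - 758 is the minimal polynomial of α, and in particular [Q(α):Q] = 3.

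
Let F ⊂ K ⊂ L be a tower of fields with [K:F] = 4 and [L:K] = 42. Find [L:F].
[L:F] = 168

The tower law says that for any tower of field extensions F ⊂ K ⊂ L with finite degrees, [L:F] = [L:K] · [K:F]. Here this gives [L:F] = 42 · 4 = 168.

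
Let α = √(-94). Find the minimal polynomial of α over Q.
m_α(x) = x^2 + 94

α satisfies α^2 + 94 = 0, so x^2 + 94 annihilates α. Since d = -94 is squarefree and ≠ 1, it is not a perfect square in Q, so x^2 + 94 has no rational root and is therefore irreducible over Q (a degree-2 polynomial over a field is irreducible iff it has no root). Hence m_α(x) = x^2 + 94.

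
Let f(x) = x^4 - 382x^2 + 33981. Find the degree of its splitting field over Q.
[K : Q] = 4

Solving the quadratic in x^2: x^2 = (382 ± √(382^2 - 4·33981))/2 = (382 ± √10000)/2 = (382 ± 100)/2, giving x^2 = 141 or x^2 = 241. So f(x) = (x^2 - 141)(x^2 - 241) and the roots of f are ±√141, ±√241. Hence the splitting field is K = Q(√141, √241). Since 141 and 241 are distinct squarefree integers > 1, their product 33981 is not a perfect square, so √241 ∉ Q(√141). By the tower law [K:Q] = [Q(√141,√241):Q(√141)] · [Q(√141):Q] = 2 · 2 = 4.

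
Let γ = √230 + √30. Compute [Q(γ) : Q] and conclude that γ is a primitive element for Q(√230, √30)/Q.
[Q(γ) : Q] = 4 (equivalently, Q(γ) = Q(√230, √30))

Obviously Q(γ) ⊆ Q(√230, √30), and [Q(√230, √30):Q] = 4 (since 230, 30 are distinct squarefree integers > 1 with 6900 not a perfect square). To show equality we compute the minimal polynomial of γ. From γ = √230 + √30: γ^2 = 230 + 2√(6900) + 30 = 260 + 2√(6900), so γ^2 - 260 = 2√(6900); squaring, (γ^2 - 260)^2 = 4·6900, i.e. γ^4 - 520γ^2 + 67600 - 27600 = 0, i.e. γ^4 - 520γ^2 + 40000 = 0. So γ is a root of x^4 - 520x^2 + 40000. This polynomial is irreducible over Q: it has no rational root (each ±√230 ± √30 is irrational), and any factorization into two quadratics over Q would force √(6900) ∈ Q (pairing opposite roots) or √230, √30 ∈ Q (other pairings), all impossible. Hence [Q(γ):Q] = 4 = [Q(√230, √30):Q], so Q(γ) = Q(√230, √30).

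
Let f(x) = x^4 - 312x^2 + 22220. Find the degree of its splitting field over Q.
[K : Q] = 4

Solving the quadratic in x^2: x^2 = (312 ± √(312^2 - 4·22220))/2 = (312 ± √8464)/2 = (312 ± 92)/2, giving x^2 = 110 or x^2 = 202. So f(x) = (x^2 - 110)(x^2 - 202) and the roots of f are ±√110, ±√202. Hence the splitting field is K = Q(√110, √202). Since 110 and 202 are distinct squarefree integers > 1, their product 22220 is not a perfect square, so √202 ∉ Q(√110). By the tower law [K:Q] = [Q(√110,√202):Q(√110)] · [Q(√110):Q] = 2 · 2 = 4.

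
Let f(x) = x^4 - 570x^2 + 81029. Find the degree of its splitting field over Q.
[K : Q] = 4

Solving the quadratic in x^2: x^2 = (570 ± √(570^2 - 4·81029))/2 = (570 ± √784)/2 = (570 ± 28)/2, giving x^2 = 299 or x^2 = 271. So f(x) = (x^2 - 299)(x^2 - 271) and the roots of f are ±√299, ±√271. Hence the splitting field is K = Q(√299, √271). Since 299 and 271 are distinct squarefree integers > 1, their product 81029 is not a perfect square, so √271 ∉ Q(√299). By the tower law [K:Q] = [Q(√299,√271):Q(√299)] · [Q(√299):Q] = 2 · 2 = 4.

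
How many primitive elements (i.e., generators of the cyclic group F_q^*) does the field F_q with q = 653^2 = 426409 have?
There are φ(426408) = 139968 primitive elements

F_q^* is cyclic of order q - 1 = 426408. A cyclic group of order m has exactly φ(m) generators. Here m = 426408 = 2^3 · 3 · 109 · 163, so the number of primitive elements is φ(426408) = 139968.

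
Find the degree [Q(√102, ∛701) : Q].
[Q(√102, ∛701) : Q] = 6

Let L = Q(√102, ∛701). Since Q(√102) ⊂ L and [Q(√102):Q] = 2, the tower law gives 2 | [L:Q]. Likewise Q(∛701) ⊂ L with [Q(∛701):Q] = 3 (because 701 is not a perfect cube), so 3 | [L:Q]. As gcd(2,3) = 1, [L:Q] is divisible by 6. Conversely L is generated over Q by √102 and ∛701, so [L:Q] ≤ 2·3 = 6. Therefore [Q(√102, ∛701) : Q] = 6.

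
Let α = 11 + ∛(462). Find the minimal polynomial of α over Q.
m_α(x) = x^3 - 33x^2 + 363x - 1793

Set β = α - 11 = ∛(462), so β^3 = 462. Then (α - 11)^3 - 462 = 0, i.e. α is a root of g(x) = (x - 11)^3 - 462 = x^3 - 33x^2 + 363x - 1793. Since g(x) = h(x - 11) where h(x) = x^3 - 462, and h is irreducible over Q (because 462 is not a perfect cube, so h has no rational root, and a monic cubic with no rational root is irreducible), g is also irreducible (irreducibility is preserved under the substitution x → x - 11). Hence m_α(x) = x^3 - 33x^2 + 363x - 1793.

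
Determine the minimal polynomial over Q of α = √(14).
m_α(x) = x^2 - 14

α satisfies α^2 - 14 = 0, so x^2 - 14 annihilates α. Since d = 14 is squarefree and ≠ 1, it is not a perfect square in Q, so x^2 - 14 has no rational root and is therefore irreducible over Q (a degree-2 polynomial over a field is irreducible iff it has no root). Hence m_α(x) = x^2 - 14.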